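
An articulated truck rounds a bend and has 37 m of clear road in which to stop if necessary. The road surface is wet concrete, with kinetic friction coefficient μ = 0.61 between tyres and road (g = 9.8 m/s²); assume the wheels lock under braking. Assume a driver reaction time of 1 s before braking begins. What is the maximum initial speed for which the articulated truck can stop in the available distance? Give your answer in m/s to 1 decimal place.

Maximum speed ≈ 15.9 m/s

a = μg = 0.61 × 9.8 = 5.978 m/s².
Stopping distance: v·t_r + v²/(2a) = 37 with t_r = 1 s and a = 5.978 m/s².
So v² + 11.956 v − 442.37 = 0.
Positive root: v = −a·t_r + √((a·t_r)² + 2a·d) = −5.978 + √(35.736 + 442.37) = 15.8876 m/s.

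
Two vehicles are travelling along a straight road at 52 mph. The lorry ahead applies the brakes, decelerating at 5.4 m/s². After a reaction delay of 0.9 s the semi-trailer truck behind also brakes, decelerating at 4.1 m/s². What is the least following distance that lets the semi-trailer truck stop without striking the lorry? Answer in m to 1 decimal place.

Minimum gap ≈ 36.8 m

52 mph × 0.44704 = 23.2461 m/s.
Leader travels v²/(2a_L) = 540.381 / 10.800 = 50.035 m before stopping.
Follower covers v·t_r = 23.2461 × 0.9 = 20.921 m while reacting, then v²/(2a_F) = 540.381 / 8.200 = 65.900 m while braking, for a total of 20.921 + 65.900 = 86.821 m.
Since a_F ≤ a_L and the follower starts braking later, the follower is never slower than the leader, so the closest approach is when both have stopped.
Minimum gap = 86.821 − 50.035 = 36.786 m.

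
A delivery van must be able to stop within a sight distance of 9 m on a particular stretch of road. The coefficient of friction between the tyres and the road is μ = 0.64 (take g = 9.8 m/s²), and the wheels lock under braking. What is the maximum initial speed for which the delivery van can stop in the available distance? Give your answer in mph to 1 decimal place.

a = μg = 0.64 × 9.8 = 6.272 m/s².
v²/(2a) = d ⇒ v = √(2 × 6.272 × 9) = √112.90 = 10.6254 m/s.
10.6254 m/s ÷ 0.44704 = 23.768 mph.

Maximum speed ≈ 23.8 mph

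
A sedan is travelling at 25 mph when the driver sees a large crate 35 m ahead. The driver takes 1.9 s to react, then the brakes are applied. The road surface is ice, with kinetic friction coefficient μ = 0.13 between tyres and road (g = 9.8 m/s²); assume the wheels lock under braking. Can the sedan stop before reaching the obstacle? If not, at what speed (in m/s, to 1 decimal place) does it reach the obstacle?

25 mph × 0.44704 = 11.1760 m/s.
a = μg = 0.13 × 9.8 = 1.274 m/s².
Reaction distance = 11.1760 × 1.9 = 21.234 m.
Braking distance needed to stop: v²/(2a) = 124.903 / 2.548 = 49.020 m, so total needed = 21.234 + 49.020 = 70.254 m > 35 m — it cannot stop.
Distance remaining when braking begins: 35 − 21.234 = 13.766 m.
v² = v₀² − 2a·d = 124.903 − 2 × 1.274 × 13.766 = 89.827 m²/s².
v = √89.827 = 9.478 m/s.

No — it strikes the obstacle at 9.5 m/s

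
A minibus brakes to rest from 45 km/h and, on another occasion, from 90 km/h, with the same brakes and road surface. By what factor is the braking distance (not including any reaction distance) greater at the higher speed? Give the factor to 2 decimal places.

Factor ≈ 4.00

Braking distance d = v²/(2a), so with a fixed, d ∝ v².
Factor = (90/45)² = 2.0000² = 4.0000.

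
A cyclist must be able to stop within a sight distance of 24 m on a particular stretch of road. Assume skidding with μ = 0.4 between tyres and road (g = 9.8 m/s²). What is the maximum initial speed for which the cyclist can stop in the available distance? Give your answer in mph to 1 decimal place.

a = μg = 0.4 × 9.8 = 3.920 m/s².
v²/(2a) = d ⇒ v = √(2 × 3.920 × 24) = √188.16 = 13.7171 m/s.
13.7171 m/s ÷ 0.44704 = 30.684 mph.

Maximum speed ≈ 30.7 mph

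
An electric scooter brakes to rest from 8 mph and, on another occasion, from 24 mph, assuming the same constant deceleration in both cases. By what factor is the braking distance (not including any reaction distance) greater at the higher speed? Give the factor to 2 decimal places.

Braking distance d = v²/(2a), so with a fixed, d ∝ v².
Factor = (24/8)² = 3.0000² = 9.0000.

Factor ≈ 9.00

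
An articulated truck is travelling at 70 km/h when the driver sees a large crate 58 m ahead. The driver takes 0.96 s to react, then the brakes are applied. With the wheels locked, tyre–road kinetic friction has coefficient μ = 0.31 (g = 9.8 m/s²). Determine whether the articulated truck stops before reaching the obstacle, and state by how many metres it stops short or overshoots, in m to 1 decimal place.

70 km/h ÷ 3.6 = 19.4444 m/s.
a = μg = 0.31 × 9.8 = 3.038 m/s².
Reaction distance = 19.4444 × 0.96 = 18.667 m.
Braking distance = v²/(2a) = 378.085 / 6.076 = 62.226 m.
Total stopping distance = 18.667 + 62.226 = 80.893 m, vs 58 m available — it cannot stop in time and overshoots by 80.893 − 58 = 22.893 m.

No — it overshoots by 22.9 m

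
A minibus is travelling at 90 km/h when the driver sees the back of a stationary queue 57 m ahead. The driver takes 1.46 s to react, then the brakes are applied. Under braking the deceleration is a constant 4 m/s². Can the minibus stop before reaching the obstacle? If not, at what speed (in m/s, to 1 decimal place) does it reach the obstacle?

90 km/h ÷ 3.6 = 25.0000 m/s.
Reaction distance = 25.0000 × 1.46 = 36.500 m.
Braking distance needed to stop: v²/(2a) = 625.000 / 8.000 = 78.125 m, so total needed = 36.500 + 78.125 = 114.625 m > 57 m — it cannot stop.
Distance remaining when braking begins: 57 − 36.500 = 20.500 m.
v² = v₀² − 2a·d = 625.000 − 2 × 4.000 × 20.500 = 461.000 m²/s².
v = √461.000 = 21.471 m/s.

No — it strikes the obstacle at 21.5 m/s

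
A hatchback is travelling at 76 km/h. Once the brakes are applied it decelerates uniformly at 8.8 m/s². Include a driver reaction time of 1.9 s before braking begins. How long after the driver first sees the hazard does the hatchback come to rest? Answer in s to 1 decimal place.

Total time ≈ 4.3 s

76 km/h ÷ 3.6 = 21.1111 m/s.
Braking time = v/a = 21.1111 / 8.800 = 2.399 s.
Total = 1.9 + 2.399 = 4.299 s.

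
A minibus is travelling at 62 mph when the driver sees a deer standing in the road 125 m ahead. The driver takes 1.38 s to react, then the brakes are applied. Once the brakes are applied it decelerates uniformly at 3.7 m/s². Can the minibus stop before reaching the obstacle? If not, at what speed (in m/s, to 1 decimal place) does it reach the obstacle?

62 mph × 0.44704 = 27.7165 m/s.
Reaction distance = 27.7165 × 1.38 = 38.249 m.
Braking distance needed to stop: v²/(2a) = 768.204 / 7.400 = 103.811 m, so total needed = 38.249 + 103.811 = 142.060 m > 125 m — it cannot stop.
Distance remaining when braking begins: 125 − 38.249 = 86.751 m.
v² = v₀² − 2a·d = 768.204 − 2 × 3.700 × 86.751 = 126.247 m²/s².
v = √126.247 = 11.236 m/s.

No — it strikes the obstacle at 11.2 m/s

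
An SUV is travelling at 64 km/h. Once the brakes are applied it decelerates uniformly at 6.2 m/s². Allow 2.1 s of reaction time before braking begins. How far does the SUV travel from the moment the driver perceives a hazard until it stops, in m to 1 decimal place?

64 km/h ÷ 3.6 = 17.7778 m/s.
Reaction distance = v·t_r = 17.7778 × 2.1 = 37.333 m.
Braking distance = v²/(2a) = 17.7778² / (2 × 6.200) = 316.050 / 12.400 = 25.488 m.
Total = 37.333 + 25.488 = 62.821 m.

Total stopping distance ≈ 62.8 m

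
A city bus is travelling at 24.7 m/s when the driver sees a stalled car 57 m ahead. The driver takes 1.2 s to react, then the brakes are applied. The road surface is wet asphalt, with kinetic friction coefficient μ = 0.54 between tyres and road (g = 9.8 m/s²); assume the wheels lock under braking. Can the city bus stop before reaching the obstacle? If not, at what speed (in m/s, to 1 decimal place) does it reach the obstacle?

a = μg = 0.54 × 9.8 = 5.292 m/s².
Reaction distance = 24.7000 × 1.2 = 29.640 m.
Braking distance needed to stop: v²/(2a) = 610.090 / 10.584 = 57.643 m, so total needed = 29.640 + 57.643 = 87.283 m > 57 m — it cannot stop.
Distance remaining when braking begins: 57 − 29.640 = 27.360 m.
v² = v₀² − 2a·d = 610.090 − 2 × 5.292 × 27.360 = 320.512 m²/s².
v = √320.512 = 17.903 m/s.

No — it strikes the obstacle at 17.9 m/s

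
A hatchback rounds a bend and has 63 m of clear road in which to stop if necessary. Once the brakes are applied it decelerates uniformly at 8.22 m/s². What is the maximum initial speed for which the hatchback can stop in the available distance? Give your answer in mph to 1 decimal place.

v²/(2a) = d ⇒ v = √(2 × 8.220 × 63) = √1035.72 = 32.1826 m/s.
32.1826 m/s ÷ 0.44704 = 71.990 mph.

Maximum speed ≈ 72.0 mph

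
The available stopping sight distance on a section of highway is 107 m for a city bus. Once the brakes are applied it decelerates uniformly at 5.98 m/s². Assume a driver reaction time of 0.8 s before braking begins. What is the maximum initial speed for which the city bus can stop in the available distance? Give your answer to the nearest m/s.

Stopping distance: v·t_r + v²/(2a) = 107 with t_r = 0.8 s and a = 5.980 m/s².
So v² + 9.568 v − 1279.72 = 0.
Positive root: v = −a·t_r + √((a·t_r)² + 2a·d) = −4.784 + √(22.887 + 1279.72) = 31.3076 m/s.

Maximum speed ≈ 31 m/s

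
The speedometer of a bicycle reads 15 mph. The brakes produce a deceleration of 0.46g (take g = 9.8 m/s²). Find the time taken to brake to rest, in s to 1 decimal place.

15 mph × 0.44704 = 6.7056 m/s.
a = 0.46 × 9.8 = 4.508 m/s².
Braking time = v/a = 6.7056 / 4.508 = 1.487 s.

Braking time ≈ 1.5 s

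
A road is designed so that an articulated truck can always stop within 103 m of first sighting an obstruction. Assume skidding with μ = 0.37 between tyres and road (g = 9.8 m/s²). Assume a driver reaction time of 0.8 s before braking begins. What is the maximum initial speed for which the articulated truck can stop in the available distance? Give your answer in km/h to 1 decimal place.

a = μg = 0.37 × 9.8 = 3.626 m/s².
Stopping distance: v·t_r + v²/(2a) = 103 with t_r = 0.8 s and a = 3.626 m/s².
So v² + 5.802 v − 746.96 = 0.
Positive root: v = −a·t_r + √((a·t_r)² + 2a·d) = −2.901 + √(8.416 + 746.96) = 24.5831 m/s.
24.5831 m/s × 3.6 = 88.499 km/h.

Maximum speed ≈ 88.5 km/h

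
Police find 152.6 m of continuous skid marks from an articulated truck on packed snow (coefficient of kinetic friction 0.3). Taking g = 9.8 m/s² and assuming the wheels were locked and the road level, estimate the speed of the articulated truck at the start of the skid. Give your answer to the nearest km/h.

Initial speed ≈ 108 km/h

Deceleration a = μg = 0.3 × 9.8 = 2.940 m/s².
v = √(2a·d) = √(2 × 2.940 × 152.6) = √897.288 = 29.9548 m/s.
= 29.9548 × 3.6 = 107.837 km/h.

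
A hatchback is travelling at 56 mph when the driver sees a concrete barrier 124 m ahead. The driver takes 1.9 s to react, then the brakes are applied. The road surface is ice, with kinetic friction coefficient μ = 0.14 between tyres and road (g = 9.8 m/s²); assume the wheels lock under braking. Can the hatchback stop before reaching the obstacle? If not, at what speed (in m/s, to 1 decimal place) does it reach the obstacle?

56 mph × 0.44704 = 25.0342 m/s.
a = μg = 0.14 × 9.8 = 1.372 m/s².
Reaction distance = 25.0342 × 1.9 = 47.565 m.
Braking distance needed to stop: v²/(2a) = 626.711 / 2.744 = 228.393 m, so total needed = 47.565 + 228.393 = 275.958 m > 124 m — it cannot stop.
Distance remaining when braking begins: 124 − 47.565 = 76.435 m.
v² = v₀² − 2a·d = 626.711 − 2 × 1.372 × 76.435 = 416.973 m²/s².
v = √416.973 = 20.420 m/s.

No — it strikes the obstacle at 20.4 m/s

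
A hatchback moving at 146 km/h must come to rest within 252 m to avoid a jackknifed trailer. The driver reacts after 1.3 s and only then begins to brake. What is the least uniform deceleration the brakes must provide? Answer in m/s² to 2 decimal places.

Required deceleration ≈ 4.13 m/s²

146 km/h ÷ 3.6 = 40.5556 m/s.
Distance covered during reaction = 40.5556 × 1.3 = 52.722 m.
Distance available for braking: 252 − 52.722 = 199.278 m.
v² = 2a·d ⇒ a = v²/(2d) = 40.5556² / (2 × 199.278) = 1644.757 / 398.556 = 4.1268 m/s².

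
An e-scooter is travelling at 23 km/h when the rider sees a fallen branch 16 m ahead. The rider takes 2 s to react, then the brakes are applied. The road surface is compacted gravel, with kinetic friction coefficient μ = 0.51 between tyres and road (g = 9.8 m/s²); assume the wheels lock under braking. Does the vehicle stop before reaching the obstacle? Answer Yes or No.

No

23 km/h ÷ 3.6 = 6.3889 m/s.
a = μg = 0.51 × 9.8 = 4.998 m/s².
Reaction distance = 6.3889 × 2 = 12.778 m.
Braking distance = v²/(2a) = 40.818 / 9.996 = 4.083 m.
Total stopping distance = 12.778 + 4.083 = 16.861 m, vs 16 m available — it cannot stop in time and overshoots by 16.861 − 16 = 0.861 m.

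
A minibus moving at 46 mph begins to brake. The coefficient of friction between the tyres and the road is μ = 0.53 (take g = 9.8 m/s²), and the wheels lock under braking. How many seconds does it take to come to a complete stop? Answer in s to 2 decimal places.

Braking time ≈ 3.96 s

46 mph × 0.44704 = 20.5638 m/s.
a = μg = 0.53 × 9.8 = 5.194 m/s².
Braking time = v/a = 20.5638 / 5.194 = 3.959 s.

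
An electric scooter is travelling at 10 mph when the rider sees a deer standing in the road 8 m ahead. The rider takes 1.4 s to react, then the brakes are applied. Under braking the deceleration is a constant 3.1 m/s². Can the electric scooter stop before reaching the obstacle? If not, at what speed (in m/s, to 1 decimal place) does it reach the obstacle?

No — it strikes the obstacle at 3.0 m/s

10 mph × 0.44704 = 4.4704 m/s.
Reaction distance = 4.4704 × 1.4 = 6.259 m.
Braking distance needed to stop: v²/(2a) = 19.984 / 6.200 = 3.223 m, so total needed = 6.259 + 3.223 = 9.482 m > 8 m — it cannot stop.
Distance remaining when braking begins: 8 − 6.259 = 1.741 m.
v² = v₀² − 2a·d = 19.984 − 2 × 3.100 × 1.741 = 9.190 m²/s².
v = √9.190 = 3.032 m/s.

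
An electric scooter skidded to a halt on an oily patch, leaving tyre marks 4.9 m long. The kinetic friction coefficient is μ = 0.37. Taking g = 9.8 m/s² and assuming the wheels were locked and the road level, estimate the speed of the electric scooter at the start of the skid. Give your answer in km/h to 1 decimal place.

Initial speed ≈ 21.5 km/h

Deceleration a = μg = 0.37 × 9.8 = 3.626 m/s².
v = √(2a·d) = √(2 × 3.626 × 4.9) = √35.535 = 5.9611 m/s.
= 5.9611 × 3.6 = 21.460 km/h.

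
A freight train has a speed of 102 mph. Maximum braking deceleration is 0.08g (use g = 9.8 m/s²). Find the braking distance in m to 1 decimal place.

Braking distance ≈ 1326.0 m

102 mph × 0.44704 = 45.5981 m/s.
a = 0.08 × 9.8 = 0.784 m/s².
Braking distance = v²/(2a) = 45.5981² / (2 × 0.784) = 2079.187 / 1.568 = 1326.012 m.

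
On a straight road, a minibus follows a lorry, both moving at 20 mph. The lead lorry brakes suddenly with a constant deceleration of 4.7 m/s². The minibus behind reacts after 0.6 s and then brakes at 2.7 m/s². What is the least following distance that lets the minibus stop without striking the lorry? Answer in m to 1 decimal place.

20 mph × 0.44704 = 8.9408 m/s.
Leader travels v²/(2a_L) = 79.938 / 9.400 = 8.504 m before stopping.
Follower covers v·t_r = 8.9408 × 0.6 = 5.364 m while reacting, then v²/(2a_F) = 79.938 / 5.400 = 14.803 m while braking, for a total of 5.364 + 14.803 = 20.167 m.
Since a_F ≤ a_L and the follower starts braking later, the follower is never slower than the leader, so the closest approach is when both have stopped.
Minimum gap = 20.167 − 8.504 = 11.663 m.

Minimum gap ≈ 11.7 m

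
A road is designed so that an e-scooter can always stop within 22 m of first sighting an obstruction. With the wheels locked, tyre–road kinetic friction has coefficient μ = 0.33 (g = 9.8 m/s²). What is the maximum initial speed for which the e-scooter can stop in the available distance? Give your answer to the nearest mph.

Maximum speed ≈ 27 mph

a = μg = 0.33 × 9.8 = 3.234 m/s².
v²/(2a) = d ⇒ v = √(2 × 3.234 × 22) = √142.30 = 11.9290 m/s.
11.9290 m/s ÷ 0.44704 = 26.684 mph.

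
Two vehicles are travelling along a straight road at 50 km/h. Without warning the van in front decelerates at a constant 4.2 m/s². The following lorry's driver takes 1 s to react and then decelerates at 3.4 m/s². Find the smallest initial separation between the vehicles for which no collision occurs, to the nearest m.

50 km/h ÷ 3.6 = 13.8889 m/s.
Leader travels v²/(2a_L) = 192.902 / 8.400 = 22.965 m before stopping.
Follower covers v·t_r = 13.8889 × 1 = 13.889 m while reacting, then v²/(2a_F) = 192.902 / 6.800 = 28.368 m while braking, for a total of 13.889 + 28.368 = 42.257 m.
Since a_F ≤ a_L and the follower starts braking later, the follower is never slower than the leader, so the closest approach is when both have stopped.
Minimum gap = 42.257 − 22.965 = 19.292 m.

Minimum gap ≈ 19 m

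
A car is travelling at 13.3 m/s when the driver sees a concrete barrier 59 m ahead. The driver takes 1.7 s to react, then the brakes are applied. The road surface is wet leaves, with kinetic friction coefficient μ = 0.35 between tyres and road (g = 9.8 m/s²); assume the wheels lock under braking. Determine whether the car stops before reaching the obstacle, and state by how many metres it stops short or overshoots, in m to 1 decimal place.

a = μg = 0.35 × 9.8 = 3.430 m/s².
Reaction distance = 13.3000 × 1.7 = 22.610 m.
Braking distance = v²/(2a) = 176.890 / 6.860 = 25.786 m.
Total stopping distance = 22.610 + 25.786 = 48.396 m, vs 59 m available — it stops with 59 − 48.396 = 10.604 m to spare.

Yes — it stops 10.6 m short of the obstacle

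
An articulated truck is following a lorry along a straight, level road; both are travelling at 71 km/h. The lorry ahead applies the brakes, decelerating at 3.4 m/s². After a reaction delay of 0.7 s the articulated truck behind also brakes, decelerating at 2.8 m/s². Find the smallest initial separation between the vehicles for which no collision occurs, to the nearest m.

71 km/h ÷ 3.6 = 19.7222 m/s.
Leader travels v²/(2a_L) = 388.965 / 6.800 = 57.201 m before stopping.
Follower covers v·t_r = 19.7222 × 0.7 = 13.806 m while reacting, then v²/(2a_F) = 388.965 / 5.600 = 69.458 m while braking, for a total of 13.806 + 69.458 = 83.264 m.
Since a_F ≤ a_L and the follower starts braking later, the follower is never slower than the leader, so the closest approach is when both have stopped.
Minimum gap = 83.264 − 57.201 = 26.063 m.

Minimum gap ≈ 26 m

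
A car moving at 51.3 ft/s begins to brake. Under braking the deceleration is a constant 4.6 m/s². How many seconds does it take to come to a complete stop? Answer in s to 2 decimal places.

51.3 ft/s × 0.3048 = 15.6362 m/s.
Braking time = v/a = 15.6362 / 4.600 = 3.399 s.

Braking time ≈ 3.40 s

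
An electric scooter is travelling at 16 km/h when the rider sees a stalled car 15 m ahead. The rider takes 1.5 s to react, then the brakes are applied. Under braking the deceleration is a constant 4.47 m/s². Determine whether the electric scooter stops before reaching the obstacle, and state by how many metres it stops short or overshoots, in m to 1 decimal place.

Yes — it stops 6.1 m short of the obstacle

16 km/h ÷ 3.6 = 4.4444 m/s.
Reaction distance = 4.4444 × 1.5 = 6.667 m.
Braking distance = v²/(2a) = 19.753 / 8.940 = 2.210 m.
Total stopping distance = 6.667 + 2.210 = 8.877 m, vs 15 m available — it stops with 15 − 8.877 = 6.123 m to spare.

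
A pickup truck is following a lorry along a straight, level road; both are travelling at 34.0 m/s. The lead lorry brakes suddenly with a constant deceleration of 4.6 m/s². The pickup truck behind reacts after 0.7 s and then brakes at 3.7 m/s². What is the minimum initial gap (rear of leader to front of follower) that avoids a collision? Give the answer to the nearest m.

Minimum gap ≈ 54 m

Leader travels v²/(2a_L) = 1156.000 / 9.200 = 125.652 m before stopping.
Follower covers v·t_r = 34.0000 × 0.7 = 23.800 m while reacting, then v²/(2a_F) = 1156.000 / 7.400 = 156.216 m while braking, for a total of 23.800 + 156.216 = 180.016 m.
Since a_F ≤ a_L and the follower starts braking later, the follower is never slower than the leader, so the closest approach is when both have stopped.
Minimum gap = 180.016 − 125.652 = 54.364 m.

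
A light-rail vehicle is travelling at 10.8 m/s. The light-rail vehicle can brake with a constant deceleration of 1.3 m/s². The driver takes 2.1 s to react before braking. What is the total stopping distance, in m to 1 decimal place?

Total stopping distance ≈ 67.5 m

Reaction distance = v·t_r = 10.8000 × 2.1 = 22.680 m.
Braking distance = v²/(2a) = 10.8000² / (2 × 1.300) = 116.640 / 2.600 = 44.862 m.
Total = 22.680 + 44.862 = 67.542 m.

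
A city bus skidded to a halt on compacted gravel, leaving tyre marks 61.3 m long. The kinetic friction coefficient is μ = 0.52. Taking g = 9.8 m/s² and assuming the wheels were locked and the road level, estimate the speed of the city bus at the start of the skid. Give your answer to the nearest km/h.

Initial speed ≈ 90 km/h

Deceleration a = μg = 0.52 × 9.8 = 5.096 m/s².
v = √(2a·d) = √(2 × 5.096 × 61.3) = √624.770 = 24.9954 m/s.
= 24.9954 × 3.6 = 89.983 km/h.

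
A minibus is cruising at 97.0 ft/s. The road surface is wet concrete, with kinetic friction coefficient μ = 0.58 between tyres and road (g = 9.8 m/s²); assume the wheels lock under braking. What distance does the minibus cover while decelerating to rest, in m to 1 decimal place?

97 ft/s × 0.3048 = 29.5656 m/s.
a = μg = 0.58 × 9.8 = 5.684 m/s².
Braking distance = v²/(2a) = 29.5656² / (2 × 5.684) = 874.125 / 11.368 = 76.893 m.

Braking distance ≈ 76.9 m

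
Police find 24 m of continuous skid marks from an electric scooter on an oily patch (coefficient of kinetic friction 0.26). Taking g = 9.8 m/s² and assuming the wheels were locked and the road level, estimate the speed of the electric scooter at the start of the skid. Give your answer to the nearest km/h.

Deceleration a = μg = 0.26 × 9.8 = 2.548 m/s².
v = √(2a·d) = √(2 × 2.548 × 24) = √122.304 = 11.0591 m/s.
= 11.0591 × 3.6 = 39.813 km/h.

Initial speed ≈ 40 km/h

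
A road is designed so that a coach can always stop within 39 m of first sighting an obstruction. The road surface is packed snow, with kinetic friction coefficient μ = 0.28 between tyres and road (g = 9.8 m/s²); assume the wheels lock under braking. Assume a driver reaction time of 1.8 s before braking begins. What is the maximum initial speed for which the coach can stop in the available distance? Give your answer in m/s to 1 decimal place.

Maximum speed ≈ 10.5 m/s

a = μg = 0.28 × 9.8 = 2.744 m/s².
Stopping distance: v·t_r + v²/(2a) = 39 with t_r = 1.8 s and a = 2.744 m/s².
So v² + 9.878 v − 214.03 = 0.
Positive root: v = −a·t_r + √((a·t_r)² + 2a·d) = −4.939 + √(24.394 + 214.03) = 10.5020 m/s.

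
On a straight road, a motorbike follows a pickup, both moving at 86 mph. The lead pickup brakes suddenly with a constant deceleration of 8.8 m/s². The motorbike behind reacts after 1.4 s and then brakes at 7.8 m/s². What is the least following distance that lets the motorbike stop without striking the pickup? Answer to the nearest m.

Minimum gap ≈ 65 m

86 mph × 0.44704 = 38.4454 m/s.
Leader travels v²/(2a_L) = 1478.049 / 17.600 = 83.980 m before stopping.
Follower covers v·t_r = 38.4454 × 1.4 = 53.824 m while reacting, then v²/(2a_F) = 1478.049 / 15.600 = 94.747 m while braking, for a total of 53.824 + 94.747 = 148.571 m.
Since a_F ≤ a_L and the follower starts braking later, the follower is never slower than the leader, so the closest approach is when both have stopped.
Minimum gap = 148.571 − 83.980 = 64.591 m.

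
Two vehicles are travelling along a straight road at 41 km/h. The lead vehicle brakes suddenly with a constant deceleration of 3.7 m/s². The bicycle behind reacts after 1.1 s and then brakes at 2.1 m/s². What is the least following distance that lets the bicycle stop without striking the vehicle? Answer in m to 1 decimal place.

Minimum gap ≈ 25.9 m

41 km/h ÷ 3.6 = 11.3889 m/s.
Leader travels v²/(2a_L) = 129.707 / 7.400 = 17.528 m before stopping.
Follower covers v·t_r = 11.3889 × 1.1 = 12.528 m while reacting, then v²/(2a_F) = 129.707 / 4.200 = 30.883 m while braking, for a total of 12.528 + 30.883 = 43.411 m.
Since a_F ≤ a_L and the follower starts braking later, the follower is never slower than the leader, so the closest approach is when both have stopped.
Minimum gap = 43.411 − 17.528 = 25.883 m.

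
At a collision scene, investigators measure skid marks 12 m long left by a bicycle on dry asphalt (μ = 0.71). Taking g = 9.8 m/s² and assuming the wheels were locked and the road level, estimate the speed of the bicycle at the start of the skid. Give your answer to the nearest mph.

Initial speed ≈ 29 mph

Deceleration a = μg = 0.71 × 9.8 = 6.958 m/s².
v = √(2a·d) = √(2 × 6.958 × 12) = √166.992 = 12.9225 m/s.
= 12.9225 ÷ 0.44704 = 28.907 mph.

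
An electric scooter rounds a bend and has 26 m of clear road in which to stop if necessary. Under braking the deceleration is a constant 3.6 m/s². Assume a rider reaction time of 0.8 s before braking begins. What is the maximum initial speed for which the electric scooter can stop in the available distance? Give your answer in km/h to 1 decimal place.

Stopping distance: v·t_r + v²/(2a) = 26 with t_r = 0.8 s and a = 3.600 m/s².
So v² + 5.760 v − 187.20 = 0.
Positive root: v = −a·t_r + √((a·t_r)² + 2a·d) = −2.880 + √(8.294 + 187.20) = 11.1019 m/s.
11.1019 m/s × 3.6 = 39.967 km/h.

Maximum speed ≈ 40.0 km/h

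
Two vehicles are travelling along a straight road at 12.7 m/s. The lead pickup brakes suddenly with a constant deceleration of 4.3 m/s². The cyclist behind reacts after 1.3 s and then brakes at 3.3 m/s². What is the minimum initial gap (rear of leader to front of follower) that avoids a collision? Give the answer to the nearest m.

Leader travels v²/(2a_L) = 161.290 / 8.600 = 18.755 m before stopping.
Follower covers v·t_r = 12.7000 × 1.3 = 16.510 m while reacting, then v²/(2a_F) = 161.290 / 6.600 = 24.438 m while braking, for a total of 16.510 + 24.438 = 40.948 m.
Since a_F ≤ a_L and the follower starts braking later, the follower is never slower than the leader, so the closest approach is when both have stopped.
Minimum gap = 40.948 − 18.755 = 22.193 m.

Minimum gap ≈ 22 m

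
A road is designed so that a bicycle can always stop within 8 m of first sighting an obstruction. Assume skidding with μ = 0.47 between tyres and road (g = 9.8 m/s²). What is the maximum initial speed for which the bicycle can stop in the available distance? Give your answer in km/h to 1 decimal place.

Maximum speed ≈ 30.9 km/h

a = μg = 0.47 × 9.8 = 4.606 m/s².
v²/(2a) = d ⇒ v = √(2 × 4.606 × 8) = √73.70 = 8.5849 m/s.
8.5849 m/s × 3.6 = 30.906 km/h.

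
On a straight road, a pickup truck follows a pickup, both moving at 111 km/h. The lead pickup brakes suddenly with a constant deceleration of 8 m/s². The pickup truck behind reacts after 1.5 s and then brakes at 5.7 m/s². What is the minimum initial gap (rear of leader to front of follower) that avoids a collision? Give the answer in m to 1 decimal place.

111 km/h ÷ 3.6 = 30.8333 m/s.
Leader travels v²/(2a_L) = 950.692 / 16.000 = 59.418 m before stopping.
Follower covers v·t_r = 30.8333 × 1.5 = 46.250 m while reacting, then v²/(2a_F) = 950.692 / 11.400 = 83.394 m while braking, for a total of 46.250 + 83.394 = 129.644 m.
Since a_F ≤ a_L and the follower starts braking later, the follower is never slower than the leader, so the closest approach is when both have stopped.
Minimum gap = 129.644 − 59.418 = 70.226 m.

Minimum gap ≈ 70.2 m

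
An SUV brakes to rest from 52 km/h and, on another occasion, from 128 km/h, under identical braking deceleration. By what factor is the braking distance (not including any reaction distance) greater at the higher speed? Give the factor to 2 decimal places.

Braking distance d = v²/(2a), so with a fixed, d ∝ v².
Factor = (128/52)² = 2.4615² = 6.0590.

Factor ≈ 6.06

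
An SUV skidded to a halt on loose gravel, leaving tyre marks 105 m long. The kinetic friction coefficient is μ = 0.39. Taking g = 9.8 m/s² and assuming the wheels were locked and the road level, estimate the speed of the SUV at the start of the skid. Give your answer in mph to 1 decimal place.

Deceleration a = μg = 0.39 × 9.8 = 3.822 m/s².
v = √(2a·d) = √(2 × 3.822 × 105) = √802.620 = 28.3305 m/s.
= 28.3305 ÷ 0.44704 = 63.374 mph.

Initial speed ≈ 63.4 mph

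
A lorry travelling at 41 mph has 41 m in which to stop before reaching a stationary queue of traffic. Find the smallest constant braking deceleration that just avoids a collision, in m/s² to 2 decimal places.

Required deceleration ≈ 4.10 m/s²

41 mph × 0.44704 = 18.3286 m/s.
v² = 2a·d ⇒ a = v²/(2d) = 18.3286² / (2 × 41.000) = 335.938 / 82.000 = 4.0968 m/s².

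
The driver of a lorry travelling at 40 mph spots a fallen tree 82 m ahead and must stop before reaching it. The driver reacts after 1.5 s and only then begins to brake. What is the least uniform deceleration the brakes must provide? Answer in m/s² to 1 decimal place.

40 mph × 0.44704 = 17.8816 m/s.
Distance covered during reaction = 17.8816 × 1.5 = 26.822 m.
Distance available for braking: 82 − 26.822 = 55.178 m.
v² = 2a·d ⇒ a = v²/(2d) = 17.8816² / (2 × 55.178) = 319.752 / 110.356 = 2.8975 m/s².

Required deceleration ≈ 2.9 m/s²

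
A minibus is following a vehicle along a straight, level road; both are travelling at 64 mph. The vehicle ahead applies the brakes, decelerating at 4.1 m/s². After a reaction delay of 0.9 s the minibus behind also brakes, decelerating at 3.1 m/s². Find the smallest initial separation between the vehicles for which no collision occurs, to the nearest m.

Minimum gap ≈ 58 m

64 mph × 0.44704 = 28.6106 m/s.
Leader travels v²/(2a_L) = 818.566 / 8.200 = 99.825 m before stopping.
Follower covers v·t_r = 28.6106 × 0.9 = 25.750 m while reacting, then v²/(2a_F) = 818.566 / 6.200 = 132.027 m while braking, for a total of 25.750 + 132.027 = 157.777 m.
Since a_F ≤ a_L and the follower starts braking later, the follower is never slower than the leader, so the closest approach is when both have stopped.
Minimum gap = 157.777 − 99.825 = 57.952 m.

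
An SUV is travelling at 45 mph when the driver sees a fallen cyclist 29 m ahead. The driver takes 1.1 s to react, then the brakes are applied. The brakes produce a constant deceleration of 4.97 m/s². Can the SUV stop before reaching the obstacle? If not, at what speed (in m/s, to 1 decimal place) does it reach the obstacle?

No — it strikes the obstacle at 18.3 m/s

45 mph × 0.44704 = 20.1168 m/s.
Reaction distance = 20.1168 × 1.1 = 22.128 m.
Braking distance needed to stop: v²/(2a) = 404.686 / 9.940 = 40.713 m, so total needed = 22.128 + 40.713 = 62.841 m > 29 m — it cannot stop.
Distance remaining when braking begins: 29 − 22.128 = 6.872 m.
v² = v₀² − 2a·d = 404.686 − 2 × 4.970 × 6.872 = 336.378 m²/s².
v = √336.378 = 18.341 m/s.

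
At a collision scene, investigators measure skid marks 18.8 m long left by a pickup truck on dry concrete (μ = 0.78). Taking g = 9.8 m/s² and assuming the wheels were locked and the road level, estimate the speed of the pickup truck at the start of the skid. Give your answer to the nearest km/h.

Deceleration a = μg = 0.78 × 9.8 = 7.644 m/s².
v = √(2a·d) = √(2 × 7.644 × 18.8) = √287.414 = 16.9533 m/s.
= 16.9533 × 3.6 = 61.032 km/h.

Initial speed ≈ 61 km/h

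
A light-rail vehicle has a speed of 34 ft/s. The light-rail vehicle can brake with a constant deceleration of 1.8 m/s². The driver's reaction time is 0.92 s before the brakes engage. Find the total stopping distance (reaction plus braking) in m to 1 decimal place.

Total stopping distance ≈ 39.4 m

34 ft/s × 0.3048 = 10.3632 m/s.
Reaction distance = v·t_r = 10.3632 × 0.92 = 9.534 m.
Braking distance = v²/(2a) = 10.3632² / (2 × 1.800) = 107.396 / 3.600 = 29.832 m.
Total = 9.534 + 29.832 = 39.366 m.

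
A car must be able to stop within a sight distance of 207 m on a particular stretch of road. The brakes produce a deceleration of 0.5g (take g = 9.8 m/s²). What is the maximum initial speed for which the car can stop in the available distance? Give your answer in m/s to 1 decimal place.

a = 0.5 × 9.8 = 4.900 m/s².
v²/(2a) = d ⇒ v = √(2 × 4.900 × 207) = √2028.60 = 45.0400 m/s.

Maximum speed ≈ 45.0 m/s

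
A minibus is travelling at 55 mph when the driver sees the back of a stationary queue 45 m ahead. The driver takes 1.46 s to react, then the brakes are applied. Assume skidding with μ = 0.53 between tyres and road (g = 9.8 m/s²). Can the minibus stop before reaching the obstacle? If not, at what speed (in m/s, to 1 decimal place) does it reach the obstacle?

No — it strikes the obstacle at 22.6 m/s

55 mph × 0.44704 = 24.5872 m/s.
a = μg = 0.53 × 9.8 = 5.194 m/s².
Reaction distance = 24.5872 × 1.46 = 35.897 m.
Braking distance needed to stop: v²/(2a) = 604.530 / 10.388 = 58.195 m, so total needed = 35.897 + 58.195 = 94.092 m > 45 m — it cannot stop.
Distance remaining when braking begins: 45 − 35.897 = 9.103 m.
v² = v₀² − 2a·d = 604.530 − 2 × 5.194 × 9.103 = 509.968 m²/s².
v = √509.968 = 22.582 m/s.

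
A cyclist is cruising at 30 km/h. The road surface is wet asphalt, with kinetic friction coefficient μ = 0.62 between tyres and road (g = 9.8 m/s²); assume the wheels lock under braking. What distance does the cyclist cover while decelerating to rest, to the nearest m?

30 km/h ÷ 3.6 = 8.3333 m/s.
a = μg = 0.62 × 9.8 = 6.076 m/s².
Braking distance = v²/(2a) = 8.3333² / (2 × 6.076) = 69.444 / 12.152 = 5.715 m.

Braking distance ≈ 6 m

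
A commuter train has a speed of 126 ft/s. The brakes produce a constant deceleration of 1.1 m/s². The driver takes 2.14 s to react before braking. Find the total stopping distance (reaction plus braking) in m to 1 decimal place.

Total stopping distance ≈ 752.6 m

126 ft/s × 0.3048 = 38.4048 m/s.
Reaction distance = v·t_r = 38.4048 × 2.14 = 82.186 m.
Braking distance = v²/(2a) = 38.4048² / (2 × 1.100) = 1474.929 / 2.200 = 670.422 m.
Total = 82.186 + 670.422 = 752.608 m.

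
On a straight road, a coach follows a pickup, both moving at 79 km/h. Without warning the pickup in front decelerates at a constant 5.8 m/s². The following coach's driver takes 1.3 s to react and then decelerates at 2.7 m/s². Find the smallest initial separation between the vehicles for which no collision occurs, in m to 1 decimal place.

Minimum gap ≈ 76.2 m

79 km/h ÷ 3.6 = 21.9444 m/s.
Leader travels v²/(2a_L) = 481.557 / 11.600 = 41.514 m before stopping.
Follower covers v·t_r = 21.9444 × 1.3 = 28.528 m while reacting, then v²/(2a_F) = 481.557 / 5.400 = 89.177 m while braking, for a total of 28.528 + 89.177 = 117.705 m.
Since a_F ≤ a_L and the follower starts braking later, the follower is never slower than the leader, so the closest approach is when both have stopped.
Minimum gap = 117.705 − 41.514 = 76.191 m.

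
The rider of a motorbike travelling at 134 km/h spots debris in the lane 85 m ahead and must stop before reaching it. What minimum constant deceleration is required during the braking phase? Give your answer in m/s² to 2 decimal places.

134 km/h ÷ 3.6 = 37.2222 m/s.
v² = 2a·d ⇒ a = v²/(2d) = 37.2222² / (2 × 85.000) = 1385.492 / 170.000 = 8.1500 m/s².

Required deceleration ≈ 8.15 m/s²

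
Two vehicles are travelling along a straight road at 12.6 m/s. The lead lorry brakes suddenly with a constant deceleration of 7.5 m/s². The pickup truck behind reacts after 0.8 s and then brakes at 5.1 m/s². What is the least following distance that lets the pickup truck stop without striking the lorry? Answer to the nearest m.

Leader travels v²/(2a_L) = 158.760 / 15.000 = 10.584 m before stopping.
Follower covers v·t_r = 12.6000 × 0.8 = 10.080 m while reacting, then v²/(2a_F) = 158.760 / 10.200 = 15.565 m while braking, for a total of 10.080 + 15.565 = 25.645 m.
Since a_F ≤ a_L and the follower starts braking later, the follower is never slower than the leader, so the closest approach is when both have stopped.
Minimum gap = 25.645 − 10.584 = 15.061 m.

Minimum gap ≈ 15 m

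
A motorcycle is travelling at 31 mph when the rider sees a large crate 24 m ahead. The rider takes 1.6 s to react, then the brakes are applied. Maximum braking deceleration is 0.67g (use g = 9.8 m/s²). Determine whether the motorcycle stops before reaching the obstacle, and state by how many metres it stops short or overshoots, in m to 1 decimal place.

31 mph × 0.44704 = 13.8582 m/s.
a = 0.67 × 9.8 = 6.566 m/s².
Reaction distance = 13.8582 × 1.6 = 22.173 m.
Braking distance = v²/(2a) = 192.050 / 13.132 = 14.625 m.
Total stopping distance = 22.173 + 14.625 = 36.798 m, vs 24 m available — it cannot stop in time and overshoots by 36.798 − 24 = 12.798 m.

No — it overshoots by 12.8 m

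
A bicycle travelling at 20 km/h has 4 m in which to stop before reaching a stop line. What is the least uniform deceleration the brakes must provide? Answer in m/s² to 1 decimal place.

20 km/h ÷ 3.6 = 5.5556 m/s.
v² = 2a·d ⇒ a = v²/(2d) = 5.5556² / (2 × 4.000) = 30.865 / 8.000 = 3.8581 m/s².

Required deceleration ≈ 3.9 m/s²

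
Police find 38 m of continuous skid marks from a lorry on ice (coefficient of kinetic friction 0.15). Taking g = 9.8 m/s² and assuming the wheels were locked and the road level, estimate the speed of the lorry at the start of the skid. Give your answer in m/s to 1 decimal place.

Deceleration a = μg = 0.15 × 9.8 = 1.470 m/s².
v = √(2a·d) = √(2 × 1.470 × 38) = √111.720 = 10.5698 m/s.

Initial speed ≈ 10.6 m/s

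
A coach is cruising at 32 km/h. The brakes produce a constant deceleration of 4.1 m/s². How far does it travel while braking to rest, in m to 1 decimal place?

Braking distance ≈ 9.6 m

32 km/h ÷ 3.6 = 8.8889 m/s.
Braking distance = v²/(2a) = 8.8889² / (2 × 4.100) = 79.013 / 8.200 = 9.636 m.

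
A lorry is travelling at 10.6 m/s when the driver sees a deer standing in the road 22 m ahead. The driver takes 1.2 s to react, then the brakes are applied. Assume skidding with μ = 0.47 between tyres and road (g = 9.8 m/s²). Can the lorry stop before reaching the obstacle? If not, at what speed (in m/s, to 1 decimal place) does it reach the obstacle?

No — it strikes the obstacle at 5.2 m/s

a = μg = 0.47 × 9.8 = 4.606 m/s².
Reaction distance = 10.6000 × 1.2 = 12.720 m.
Braking distance needed to stop: v²/(2a) = 112.360 / 9.212 = 12.197 m, so total needed = 12.720 + 12.197 = 24.917 m > 22 m — it cannot stop.
Distance remaining when braking begins: 22 − 12.720 = 9.280 m.
v² = v₀² − 2a·d = 112.360 − 2 × 4.606 × 9.280 = 26.873 m²/s².
v = √26.873 = 5.184 m/s.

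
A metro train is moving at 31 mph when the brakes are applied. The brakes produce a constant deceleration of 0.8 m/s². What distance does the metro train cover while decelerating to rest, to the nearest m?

31 mph × 0.44704 = 13.8582 m/s.
Braking distance = v²/(2a) = 13.8582² / (2 × 0.800) = 192.050 / 1.600 = 120.031 m.

Braking distance ≈ 120 m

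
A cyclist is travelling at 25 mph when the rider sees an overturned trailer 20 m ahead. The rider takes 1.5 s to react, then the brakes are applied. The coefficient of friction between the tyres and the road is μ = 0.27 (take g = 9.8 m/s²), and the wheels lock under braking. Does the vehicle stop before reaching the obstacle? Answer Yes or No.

No

25 mph × 0.44704 = 11.1760 m/s.
a = μg = 0.27 × 9.8 = 2.646 m/s².
Reaction distance = 11.1760 × 1.5 = 16.764 m.
Braking distance = v²/(2a) = 124.903 / 5.292 = 23.602 m.
Total stopping distance = 16.764 + 23.602 = 40.366 m, vs 20 m available — it cannot stop in time and overshoots by 40.366 − 20 = 20.366 m.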